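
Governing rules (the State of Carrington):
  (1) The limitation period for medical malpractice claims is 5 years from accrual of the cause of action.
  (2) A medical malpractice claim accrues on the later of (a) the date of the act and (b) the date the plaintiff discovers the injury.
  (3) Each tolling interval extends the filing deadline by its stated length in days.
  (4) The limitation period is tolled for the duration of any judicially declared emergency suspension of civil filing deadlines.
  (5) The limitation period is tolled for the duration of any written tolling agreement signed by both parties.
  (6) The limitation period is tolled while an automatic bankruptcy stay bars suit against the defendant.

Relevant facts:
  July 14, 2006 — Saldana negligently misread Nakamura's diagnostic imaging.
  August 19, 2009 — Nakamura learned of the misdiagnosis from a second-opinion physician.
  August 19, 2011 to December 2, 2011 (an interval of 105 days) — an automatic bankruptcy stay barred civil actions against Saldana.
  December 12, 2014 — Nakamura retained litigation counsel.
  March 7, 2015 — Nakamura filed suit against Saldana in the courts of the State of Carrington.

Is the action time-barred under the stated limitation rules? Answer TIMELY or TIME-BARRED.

TIME-BARRED

The claim accrued on August 19, 2009 — the later of the July 14, 2006 act and the August 19, 2009 discovery.
The untolled deadline — 5 years after August 19, 2009 — is August 19, 2014.
The automatic bankruptcy stay from August 19, 2011 to December 2, 2011 tolled the period for 105 days, extending the deadline to December 2, 2014.
None of the other events listed affects the running of the period under the stated rules.
Filing on March 7, 2015 missed the December 2, 2014 deadline — the action is time-barred.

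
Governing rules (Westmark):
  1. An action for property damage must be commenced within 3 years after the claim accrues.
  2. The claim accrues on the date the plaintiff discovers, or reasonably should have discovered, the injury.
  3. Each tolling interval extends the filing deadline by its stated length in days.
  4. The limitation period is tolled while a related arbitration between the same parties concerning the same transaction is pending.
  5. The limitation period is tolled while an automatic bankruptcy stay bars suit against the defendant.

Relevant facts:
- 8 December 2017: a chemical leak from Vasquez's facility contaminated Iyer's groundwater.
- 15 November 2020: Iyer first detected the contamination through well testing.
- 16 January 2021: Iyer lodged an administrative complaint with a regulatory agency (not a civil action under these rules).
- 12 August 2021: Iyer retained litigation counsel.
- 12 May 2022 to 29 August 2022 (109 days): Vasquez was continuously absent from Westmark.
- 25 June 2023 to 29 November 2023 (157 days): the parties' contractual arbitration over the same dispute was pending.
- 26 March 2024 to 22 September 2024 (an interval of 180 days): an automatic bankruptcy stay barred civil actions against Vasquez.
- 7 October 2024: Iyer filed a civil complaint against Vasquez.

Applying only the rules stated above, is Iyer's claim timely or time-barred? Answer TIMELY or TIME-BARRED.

TIMELY

Under the discovery rule, the claim accrued on 15 November 2020, when Iyer discovered the injury — not on the 8 December 2017 date of the underlying act.
3 years from 15 November 2020 is 15 November 2023.
The pending related arbitration from 25 June 2023 to 29 November 2023 tolled the period for 157 days, extending the deadline to 20 April 2024.
The period was tolled for 180 days by the automatic bankruptcy stay (26 March 2024 to 22 September 2024), pushing the deadline to 17 October 2024.
The defendant's absence from the jurisdiction from 12 May 2022 to 29 August 2022 does not toll the period, because no stated rule makes the defendant's absence a tolling event.
The other events in the timeline have no effect on the limitation period under the stated rules.
Filing on 7 October 2024 beat the 17 October 2024 deadline — the action is timely.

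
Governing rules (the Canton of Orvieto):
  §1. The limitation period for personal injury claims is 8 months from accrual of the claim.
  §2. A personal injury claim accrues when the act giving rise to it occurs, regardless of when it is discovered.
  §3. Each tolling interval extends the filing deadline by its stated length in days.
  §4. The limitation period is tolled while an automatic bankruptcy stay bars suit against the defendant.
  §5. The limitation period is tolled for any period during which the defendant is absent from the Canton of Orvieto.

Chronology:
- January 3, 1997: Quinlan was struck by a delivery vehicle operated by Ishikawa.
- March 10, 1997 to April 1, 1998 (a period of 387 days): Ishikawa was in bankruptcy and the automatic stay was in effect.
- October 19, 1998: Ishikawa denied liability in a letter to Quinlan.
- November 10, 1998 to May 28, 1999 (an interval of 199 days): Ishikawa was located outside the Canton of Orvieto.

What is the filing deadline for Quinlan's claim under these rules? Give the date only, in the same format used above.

The claim accrued on January 3, 1997, the date of the act.
Adding the 8 months base period to January 3, 1997 gives a deadline of September 3, 1997, before any tolling.
The period was tolled for 387 days by the automatic bankruptcy stay (March 10, 1997 to April 1, 1998), pushing the deadline to September 25, 1998.
The defendant's absence from the jurisdiction starting November 10, 1998 came too late — the period had run on September 25, 1998 — and so does not extend the deadline.
Nothing else in the chronology tolls or restarts the period.

September 25, 1998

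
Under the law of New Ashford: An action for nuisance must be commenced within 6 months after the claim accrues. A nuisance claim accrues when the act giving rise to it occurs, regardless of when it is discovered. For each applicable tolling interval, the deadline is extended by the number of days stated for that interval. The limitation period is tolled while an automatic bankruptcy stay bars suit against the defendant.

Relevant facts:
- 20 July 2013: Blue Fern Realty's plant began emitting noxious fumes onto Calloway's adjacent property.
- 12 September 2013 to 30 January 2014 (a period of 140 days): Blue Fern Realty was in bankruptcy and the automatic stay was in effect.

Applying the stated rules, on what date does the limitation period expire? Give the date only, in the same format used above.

The claim accrued on 20 July 2013, when the wrongful act occurred.
6 months from 20 July 2013 is 20 January 2014.
Because the automatic bankruptcy stay ran from 12 September 2013 to 30 January 2014, the deadline is extended by 140 days to 9 June 2014.

9 June 2014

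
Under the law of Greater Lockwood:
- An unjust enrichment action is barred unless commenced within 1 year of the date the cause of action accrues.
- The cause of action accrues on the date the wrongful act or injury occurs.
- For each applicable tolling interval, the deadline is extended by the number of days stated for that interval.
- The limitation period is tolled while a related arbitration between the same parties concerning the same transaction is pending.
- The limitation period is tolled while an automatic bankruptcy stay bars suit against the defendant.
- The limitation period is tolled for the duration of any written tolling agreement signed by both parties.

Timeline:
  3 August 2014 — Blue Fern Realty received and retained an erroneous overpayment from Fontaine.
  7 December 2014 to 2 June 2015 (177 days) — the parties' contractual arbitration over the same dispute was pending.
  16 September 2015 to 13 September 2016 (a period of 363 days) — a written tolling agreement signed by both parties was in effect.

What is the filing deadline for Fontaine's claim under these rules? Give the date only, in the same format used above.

The cause of action accrued on 3 August 2014, the date of the act.
Adding the 1 year base period to 3 August 2014 gives a deadline of 3 August 2015, before any tolling.
The pending related arbitration from 7 December 2014 to 2 June 2015 tolled the period for 177 days, extending the deadline to 27 January 2016.
The written tolling agreement from 16 September 2015 to 13 September 2016 tolled the period for 363 days, extending the deadline to 24 January 2017.

24 January 2017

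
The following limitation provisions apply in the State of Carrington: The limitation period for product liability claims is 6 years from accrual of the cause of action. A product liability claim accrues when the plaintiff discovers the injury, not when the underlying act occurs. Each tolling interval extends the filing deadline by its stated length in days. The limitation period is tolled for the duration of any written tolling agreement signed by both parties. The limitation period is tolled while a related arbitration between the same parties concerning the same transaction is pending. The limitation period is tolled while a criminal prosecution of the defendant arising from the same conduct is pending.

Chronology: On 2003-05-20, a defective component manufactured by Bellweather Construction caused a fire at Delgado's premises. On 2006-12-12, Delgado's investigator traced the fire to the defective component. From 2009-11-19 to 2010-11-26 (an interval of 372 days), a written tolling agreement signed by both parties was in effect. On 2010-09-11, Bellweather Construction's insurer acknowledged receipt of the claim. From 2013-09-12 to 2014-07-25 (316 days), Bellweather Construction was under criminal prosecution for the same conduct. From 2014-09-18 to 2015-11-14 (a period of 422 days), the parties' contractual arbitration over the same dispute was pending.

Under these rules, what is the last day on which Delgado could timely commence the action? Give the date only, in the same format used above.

2015-12-27

Accrual is tied to discovery, so the period began on 2006-12-12 rather than on 2003-05-20 when the act occurred.
Adding the 6 years base period to 2006-12-12 gives a deadline of 2012-12-12, before any tolling.
The written tolling agreement from 2009-11-19 to 2010-11-26 tolled the period for 372 days, extending the deadline to 2013-12-19.
The pending criminal prosecution from 2013-09-12 to 2014-07-25 tolled the period for 316 days, extending the deadline to 2014-10-31.
Because the pending related arbitration ran from 2014-09-18 to 2015-11-14, the deadline is extended by 422 days to 2015-12-27.
The other events in the timeline have no effect on the limitation period under the stated rules.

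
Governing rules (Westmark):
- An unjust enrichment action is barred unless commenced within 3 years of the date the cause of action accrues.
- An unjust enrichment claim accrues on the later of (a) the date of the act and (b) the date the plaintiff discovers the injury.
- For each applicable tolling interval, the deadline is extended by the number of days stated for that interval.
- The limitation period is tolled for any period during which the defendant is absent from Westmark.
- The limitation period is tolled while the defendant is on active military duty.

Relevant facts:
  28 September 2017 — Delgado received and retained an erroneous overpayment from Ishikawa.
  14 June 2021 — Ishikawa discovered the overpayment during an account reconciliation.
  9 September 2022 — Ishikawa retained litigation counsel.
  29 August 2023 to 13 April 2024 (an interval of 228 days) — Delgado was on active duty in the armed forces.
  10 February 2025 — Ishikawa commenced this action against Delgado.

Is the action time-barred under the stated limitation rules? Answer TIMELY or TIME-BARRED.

Taking the later of the act (28 September 2017) and discovery (14 June 2021), the claim accrued on 14 June 2021.
The untolled deadline — 3 years after 14 June 2021 — is 14 June 2024.
The defendant's active military service from 29 August 2023 to 13 April 2024 tolled the period for 228 days, extending the deadline to 28 January 2025.
The other events in the timeline have no effect on the limitation period under the stated rules.
Filing on 10 February 2025 missed the 28 January 2025 deadline — the action is time-barred.

TIME-BARRED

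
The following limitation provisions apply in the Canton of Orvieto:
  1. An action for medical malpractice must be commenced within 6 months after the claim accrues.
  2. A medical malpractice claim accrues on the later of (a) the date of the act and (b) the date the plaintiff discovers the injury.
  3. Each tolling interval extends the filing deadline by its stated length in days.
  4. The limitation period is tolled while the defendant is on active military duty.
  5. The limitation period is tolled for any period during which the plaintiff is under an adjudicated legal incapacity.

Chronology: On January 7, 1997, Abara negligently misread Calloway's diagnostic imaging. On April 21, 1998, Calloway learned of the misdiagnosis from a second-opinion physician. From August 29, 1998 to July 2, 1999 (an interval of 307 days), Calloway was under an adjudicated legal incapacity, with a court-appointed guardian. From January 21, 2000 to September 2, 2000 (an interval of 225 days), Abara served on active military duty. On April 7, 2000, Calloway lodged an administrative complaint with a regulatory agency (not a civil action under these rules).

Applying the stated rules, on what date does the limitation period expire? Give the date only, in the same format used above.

Because discovery on April 21, 1998 post-dates the January 7, 1997 act, accrual under the later-of rule falls on April 21, 1998.
The untolled deadline — 6 months after April 21, 1998 — is October 21, 1998.
The period was tolled for 307 days by the plaintiff's legal incapacity (August 29, 1998 to July 2, 1999), pushing the deadline to August 24, 1999.
By the time the defendant's active military service began on January 21, 2000, the limitation period had already expired on August 24, 1999; that interval cannot revive it.
None of the other events listed affects the running of the period under the stated rules.

August 24, 1999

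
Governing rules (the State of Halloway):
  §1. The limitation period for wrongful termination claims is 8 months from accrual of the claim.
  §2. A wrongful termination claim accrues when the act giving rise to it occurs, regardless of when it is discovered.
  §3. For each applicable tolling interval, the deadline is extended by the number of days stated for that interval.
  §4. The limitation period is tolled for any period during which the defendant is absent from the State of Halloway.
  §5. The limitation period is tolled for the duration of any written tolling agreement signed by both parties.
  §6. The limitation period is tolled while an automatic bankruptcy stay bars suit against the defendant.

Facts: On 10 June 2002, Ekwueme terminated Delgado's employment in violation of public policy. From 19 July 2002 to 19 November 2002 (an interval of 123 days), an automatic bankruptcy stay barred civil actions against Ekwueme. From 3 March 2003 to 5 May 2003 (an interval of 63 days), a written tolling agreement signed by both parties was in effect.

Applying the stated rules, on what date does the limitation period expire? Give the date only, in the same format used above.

The limitation period began to run on 10 June 2002.
8 months from 10 June 2002 is 10 February 2003.
The period was tolled for 123 days by the automatic bankruptcy stay (19 July 2002 to 19 November 2002), pushing the deadline to 13 June 2003.
Because the written tolling agreement ran from 3 March 2003 to 5 May 2003, the deadline is extended by 63 days to 15 August 2003.

15 August 2003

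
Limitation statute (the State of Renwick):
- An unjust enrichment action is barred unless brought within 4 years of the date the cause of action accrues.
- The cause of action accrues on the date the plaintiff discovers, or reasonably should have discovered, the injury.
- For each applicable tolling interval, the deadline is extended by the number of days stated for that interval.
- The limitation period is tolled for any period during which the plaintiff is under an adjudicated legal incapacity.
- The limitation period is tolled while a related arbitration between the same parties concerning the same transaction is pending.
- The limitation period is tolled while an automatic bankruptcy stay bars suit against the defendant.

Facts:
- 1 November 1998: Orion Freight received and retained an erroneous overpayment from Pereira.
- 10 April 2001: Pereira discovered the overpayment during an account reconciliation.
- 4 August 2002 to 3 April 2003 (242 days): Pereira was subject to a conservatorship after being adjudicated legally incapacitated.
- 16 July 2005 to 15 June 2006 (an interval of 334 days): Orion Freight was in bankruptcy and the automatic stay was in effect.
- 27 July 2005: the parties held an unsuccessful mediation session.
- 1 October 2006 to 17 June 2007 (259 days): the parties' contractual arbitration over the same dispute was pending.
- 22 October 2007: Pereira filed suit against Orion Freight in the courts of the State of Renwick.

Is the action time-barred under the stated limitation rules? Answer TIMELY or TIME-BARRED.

TIME-BARRED

Under the discovery rule, the claim accrued on 10 April 2001, when Pereira discovered the injury — not on the 1 November 1998 date of the underlying act.
The untolled deadline — 4 years after 10 April 2001 — is 10 April 2005.
The period was tolled for 242 days by the plaintiff's legal incapacity (4 August 2002 to 3 April 2003), pushing the deadline to 8 December 2005.
The automatic bankruptcy stay from 16 July 2005 to 15 June 2006 tolled the period for 334 days, extending the deadline to 7 November 2006.
Because the pending related arbitration ran from 1 October 2006 to 17 June 2007, the deadline is extended by 259 days to 24 July 2007.
The other events in the timeline have no effect on the limitation period under the stated rules.
Filing on 22 October 2007 missed the 24 July 2007 deadline — the action is time-barred.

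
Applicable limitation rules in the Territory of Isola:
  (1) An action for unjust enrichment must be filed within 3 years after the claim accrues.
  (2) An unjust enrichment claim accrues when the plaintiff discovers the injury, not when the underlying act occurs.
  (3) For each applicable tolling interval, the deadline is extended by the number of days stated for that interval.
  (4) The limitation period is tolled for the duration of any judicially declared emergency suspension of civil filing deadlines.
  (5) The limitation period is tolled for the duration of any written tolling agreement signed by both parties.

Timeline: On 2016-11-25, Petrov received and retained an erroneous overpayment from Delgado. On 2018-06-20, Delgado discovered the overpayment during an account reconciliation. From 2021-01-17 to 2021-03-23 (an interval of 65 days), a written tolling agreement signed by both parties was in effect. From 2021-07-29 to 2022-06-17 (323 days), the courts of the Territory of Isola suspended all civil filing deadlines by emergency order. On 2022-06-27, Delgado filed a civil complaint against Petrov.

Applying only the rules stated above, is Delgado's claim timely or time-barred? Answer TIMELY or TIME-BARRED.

Accrual is tied to discovery, so the period began on 2018-06-20 rather than on 2016-11-25 when the act occurred.
3 years from 2018-06-20 is 2021-06-20.
Because the written tolling agreement ran from 2021-01-17 to 2021-03-23, the deadline is extended by 65 days to 2021-08-24.
Because the emergency suspension of filing deadlines ran from 2021-07-29 to 2022-06-17, the deadline is extended by 323 days to 2022-07-13.
The 2022-06-27 filing precedes the 2022-07-13 deadline; the claim is timely.

TIMELY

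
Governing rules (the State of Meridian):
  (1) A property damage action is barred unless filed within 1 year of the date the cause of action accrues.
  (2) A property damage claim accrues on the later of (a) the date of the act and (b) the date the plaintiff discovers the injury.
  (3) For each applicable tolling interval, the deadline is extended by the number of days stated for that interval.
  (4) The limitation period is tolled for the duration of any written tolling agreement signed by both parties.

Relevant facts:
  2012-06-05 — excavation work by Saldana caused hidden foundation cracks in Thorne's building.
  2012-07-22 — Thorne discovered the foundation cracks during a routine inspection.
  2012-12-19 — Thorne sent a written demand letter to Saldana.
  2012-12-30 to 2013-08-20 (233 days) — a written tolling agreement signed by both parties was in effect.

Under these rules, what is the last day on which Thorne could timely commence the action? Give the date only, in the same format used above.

The claim accrued on 2012-07-22 — the later of the 2012-06-05 act and the 2012-07-22 discovery.
1 year from 2012-07-22 is 2013-07-22.
The written tolling agreement from 2012-12-30 to 2013-08-20 tolled the period for 233 days, extending the deadline to 2014-03-12.
The other events in the timeline have no effect on the limitation period under the stated rules.

2014-03-12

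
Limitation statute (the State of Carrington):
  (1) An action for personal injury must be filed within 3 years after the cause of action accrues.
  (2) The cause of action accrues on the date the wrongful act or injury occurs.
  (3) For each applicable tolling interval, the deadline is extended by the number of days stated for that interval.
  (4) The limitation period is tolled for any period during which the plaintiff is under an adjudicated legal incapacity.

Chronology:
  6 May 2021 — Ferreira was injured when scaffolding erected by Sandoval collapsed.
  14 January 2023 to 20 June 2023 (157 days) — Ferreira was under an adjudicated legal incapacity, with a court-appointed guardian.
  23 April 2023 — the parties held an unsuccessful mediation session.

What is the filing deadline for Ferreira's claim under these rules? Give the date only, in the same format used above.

The claim accrued on 6 May 2021, when the wrongful act occurred.
3 years from 6 May 2021 is 6 May 2024.
Because the plaintiff's legal incapacity ran from 14 January 2023 to 20 June 2023, the deadline is extended by 157 days to 10 October 2024.
None of the other events listed affects the running of the period under the stated rules.

10 October 2024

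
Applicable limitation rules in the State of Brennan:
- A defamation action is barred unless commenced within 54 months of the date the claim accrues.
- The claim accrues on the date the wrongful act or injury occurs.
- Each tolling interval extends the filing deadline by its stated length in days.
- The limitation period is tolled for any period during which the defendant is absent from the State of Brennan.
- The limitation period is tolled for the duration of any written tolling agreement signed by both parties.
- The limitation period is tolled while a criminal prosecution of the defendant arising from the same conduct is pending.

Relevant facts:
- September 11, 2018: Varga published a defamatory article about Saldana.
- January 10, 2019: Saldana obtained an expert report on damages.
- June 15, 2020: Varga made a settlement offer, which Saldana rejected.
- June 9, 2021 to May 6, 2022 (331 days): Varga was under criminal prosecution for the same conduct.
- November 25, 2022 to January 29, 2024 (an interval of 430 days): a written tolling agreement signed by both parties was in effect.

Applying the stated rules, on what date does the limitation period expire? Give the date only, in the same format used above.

April 10, 2025

The limitation period began to run on September 11, 2018.
The untolled deadline — 54 months after September 11, 2018 — is March 11, 2023.
The period was tolled for 331 days by the pending criminal prosecution (June 9, 2021 to May 6, 2022), pushing the deadline to February 5, 2024.
The period was tolled for 430 days by the written tolling agreement (November 25, 2022 to January 29, 2024), pushing the deadline to April 10, 2025.
The other events in the timeline have no effect on the limitation period under the stated rules.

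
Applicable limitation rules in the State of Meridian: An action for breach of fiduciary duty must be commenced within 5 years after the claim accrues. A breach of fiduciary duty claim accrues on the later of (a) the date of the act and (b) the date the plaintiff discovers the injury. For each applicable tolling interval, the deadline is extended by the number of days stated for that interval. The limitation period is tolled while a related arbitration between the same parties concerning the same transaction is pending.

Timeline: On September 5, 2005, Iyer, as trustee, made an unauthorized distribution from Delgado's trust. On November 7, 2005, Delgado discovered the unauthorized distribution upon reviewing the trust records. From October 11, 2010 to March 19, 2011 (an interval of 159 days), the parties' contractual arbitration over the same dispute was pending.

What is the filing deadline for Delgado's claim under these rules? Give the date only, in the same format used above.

Taking the later of the act (September 5, 2005) and discovery (November 7, 2005), the claim accrued on November 7, 2005.
Adding the 5 years base period to November 7, 2005 gives a deadline of November 7, 2010, before any tolling.
The pending related arbitration from October 11, 2010 to March 19, 2011 tolled the period for 159 days, extending the deadline to April 15, 2011.

April 15, 2011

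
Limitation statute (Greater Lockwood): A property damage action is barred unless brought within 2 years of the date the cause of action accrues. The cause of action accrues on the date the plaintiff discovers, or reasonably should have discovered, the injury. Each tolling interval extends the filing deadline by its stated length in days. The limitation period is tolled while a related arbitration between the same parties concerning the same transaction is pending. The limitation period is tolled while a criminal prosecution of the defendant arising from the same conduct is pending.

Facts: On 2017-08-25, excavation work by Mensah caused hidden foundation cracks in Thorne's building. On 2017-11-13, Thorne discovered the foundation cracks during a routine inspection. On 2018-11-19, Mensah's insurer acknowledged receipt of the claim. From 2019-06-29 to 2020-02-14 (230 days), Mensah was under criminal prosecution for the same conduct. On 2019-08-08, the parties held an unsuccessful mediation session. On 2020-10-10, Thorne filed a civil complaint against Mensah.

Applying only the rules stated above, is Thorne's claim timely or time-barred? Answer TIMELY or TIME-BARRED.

The claim did not accrue until Thorne discovered the injury on 2017-11-13; the 2017-08-25 act date does not start the clock under the stated rule.
The untolled deadline — 2 years after 2017-11-13 — is 2019-11-13.
The period was tolled for 230 days by the pending criminal prosecution (2019-06-29 to 2020-02-14), pushing the deadline to 2020-06-30.
Nothing else in the chronology tolls or restarts the period.
Thorne filed on 2020-10-10, after the 2020-06-30 deadline, so the action is time-barred.

TIME-BARRED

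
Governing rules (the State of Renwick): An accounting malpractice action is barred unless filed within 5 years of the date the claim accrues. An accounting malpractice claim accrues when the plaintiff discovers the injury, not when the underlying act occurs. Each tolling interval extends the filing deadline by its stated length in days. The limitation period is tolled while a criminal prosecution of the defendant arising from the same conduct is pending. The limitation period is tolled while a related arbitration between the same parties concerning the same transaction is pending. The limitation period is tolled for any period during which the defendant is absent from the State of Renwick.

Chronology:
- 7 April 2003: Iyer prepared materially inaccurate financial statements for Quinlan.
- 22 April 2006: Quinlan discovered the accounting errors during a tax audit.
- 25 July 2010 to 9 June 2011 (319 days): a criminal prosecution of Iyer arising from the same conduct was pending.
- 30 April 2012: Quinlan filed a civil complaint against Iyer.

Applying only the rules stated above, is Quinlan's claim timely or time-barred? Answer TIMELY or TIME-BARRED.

Under the discovery rule, the claim accrued on 22 April 2006, when Quinlan discovered the injury — not on the 7 April 2003 date of the underlying act.
The untolled deadline — 5 years after 22 April 2006 — is 22 April 2011.
Because the pending criminal prosecution ran from 25 July 2010 to 9 June 2011, the deadline is extended by 319 days to 6 March 2012.
Quinlan filed on 30 April 2012, after the 6 March 2012 deadline, so the action is time-barred.

TIME-BARRED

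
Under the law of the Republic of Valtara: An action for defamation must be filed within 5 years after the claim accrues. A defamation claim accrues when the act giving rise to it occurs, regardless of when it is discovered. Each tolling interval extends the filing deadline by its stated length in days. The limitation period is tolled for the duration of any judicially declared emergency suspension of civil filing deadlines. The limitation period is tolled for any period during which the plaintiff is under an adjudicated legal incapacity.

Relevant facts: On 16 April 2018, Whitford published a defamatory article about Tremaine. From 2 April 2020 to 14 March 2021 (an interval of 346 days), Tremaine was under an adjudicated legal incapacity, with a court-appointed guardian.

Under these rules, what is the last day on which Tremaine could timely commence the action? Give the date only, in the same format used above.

The claim accrued on 16 April 2018, when the wrongful act occurred.
5 years from 16 April 2018 is 16 April 2023.
Because the plaintiff's legal incapacity ran from 2 April 2020 to 14 March 2021, the deadline is extended by 346 days to 27 March 2024.

27 March 2024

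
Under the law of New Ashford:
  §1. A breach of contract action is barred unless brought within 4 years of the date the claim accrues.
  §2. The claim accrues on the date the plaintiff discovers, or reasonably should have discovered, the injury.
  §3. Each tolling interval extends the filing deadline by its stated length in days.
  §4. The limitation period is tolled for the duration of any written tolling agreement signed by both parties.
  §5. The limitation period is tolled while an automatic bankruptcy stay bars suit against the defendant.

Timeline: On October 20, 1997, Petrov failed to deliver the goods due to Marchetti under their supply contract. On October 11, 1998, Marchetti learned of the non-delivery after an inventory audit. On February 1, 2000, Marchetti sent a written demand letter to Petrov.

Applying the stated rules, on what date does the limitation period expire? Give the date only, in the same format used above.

Accrual is tied to discovery, so the period began on October 11, 1998 rather than on October 20, 1997 when the act occurred.
4 years from October 11, 1998 is October 11, 2002.
The other events in the timeline have no effect on the limitation period under the stated rules.

October 11, 2002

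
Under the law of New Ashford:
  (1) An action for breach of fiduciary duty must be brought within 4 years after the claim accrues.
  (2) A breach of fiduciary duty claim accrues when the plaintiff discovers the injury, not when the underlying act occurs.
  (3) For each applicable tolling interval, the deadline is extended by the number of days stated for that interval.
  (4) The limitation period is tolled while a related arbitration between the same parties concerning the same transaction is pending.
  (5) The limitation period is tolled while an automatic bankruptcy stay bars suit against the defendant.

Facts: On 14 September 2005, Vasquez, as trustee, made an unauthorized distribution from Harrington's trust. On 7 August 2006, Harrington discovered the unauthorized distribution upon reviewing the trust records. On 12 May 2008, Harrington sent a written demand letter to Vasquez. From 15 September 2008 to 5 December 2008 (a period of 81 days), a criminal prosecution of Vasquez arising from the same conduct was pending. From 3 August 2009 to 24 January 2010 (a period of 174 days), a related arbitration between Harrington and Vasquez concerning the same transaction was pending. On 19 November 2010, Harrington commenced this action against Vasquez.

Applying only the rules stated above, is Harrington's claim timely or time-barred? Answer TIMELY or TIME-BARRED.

The claim did not accrue until Harrington discovered the injury on 7 August 2006; the 14 September 2005 act date does not start the clock under the stated rule.
Adding the 4 years base period to 7 August 2006 gives a deadline of 7 August 2010, before any tolling.
Because the pending related arbitration ran from 3 August 2009 to 24 January 2010, the deadline is extended by 174 days to 28 January 2011.
The pending criminal prosecution from 15 September 2008 to 5 December 2008 does not toll the period, because no stated rule makes a criminal prosecution a tolling event.
The other events in the timeline have no effect on the limitation period under the stated rules.
Filing on 19 November 2010 beat the 28 January 2011 deadline — the action is timely.

TIMELY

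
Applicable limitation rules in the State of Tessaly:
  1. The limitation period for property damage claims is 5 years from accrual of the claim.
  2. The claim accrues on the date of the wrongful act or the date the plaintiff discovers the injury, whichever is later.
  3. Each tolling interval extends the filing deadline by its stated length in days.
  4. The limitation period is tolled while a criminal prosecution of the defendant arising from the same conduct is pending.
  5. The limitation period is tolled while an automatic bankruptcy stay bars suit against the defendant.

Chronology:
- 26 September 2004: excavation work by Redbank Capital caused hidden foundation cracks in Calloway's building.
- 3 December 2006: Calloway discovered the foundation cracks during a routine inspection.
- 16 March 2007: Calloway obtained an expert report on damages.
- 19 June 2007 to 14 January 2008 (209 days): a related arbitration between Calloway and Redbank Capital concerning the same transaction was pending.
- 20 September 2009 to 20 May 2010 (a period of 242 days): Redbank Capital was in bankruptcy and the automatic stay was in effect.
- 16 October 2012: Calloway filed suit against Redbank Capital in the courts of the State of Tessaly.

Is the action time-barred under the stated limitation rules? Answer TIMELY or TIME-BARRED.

TIME-BARRED

Taking the later of the act (26 September 2004) and discovery (3 December 2006), the claim accrued on 3 December 2006.
5 years from 3 December 2006 is 3 December 2011.
Because the automatic bankruptcy stay ran from 20 September 2009 to 20 May 2010, the deadline is extended by 242 days to 1 August 2012.
The pending related arbitration from 19 June 2007 to 14 January 2008 does not toll the period, because no stated rule makes a pending arbitration a tolling event.
Nothing else in the chronology tolls or restarts the period.
Filing on 16 October 2012 missed the 1 August 2012 deadline — the action is time-barred.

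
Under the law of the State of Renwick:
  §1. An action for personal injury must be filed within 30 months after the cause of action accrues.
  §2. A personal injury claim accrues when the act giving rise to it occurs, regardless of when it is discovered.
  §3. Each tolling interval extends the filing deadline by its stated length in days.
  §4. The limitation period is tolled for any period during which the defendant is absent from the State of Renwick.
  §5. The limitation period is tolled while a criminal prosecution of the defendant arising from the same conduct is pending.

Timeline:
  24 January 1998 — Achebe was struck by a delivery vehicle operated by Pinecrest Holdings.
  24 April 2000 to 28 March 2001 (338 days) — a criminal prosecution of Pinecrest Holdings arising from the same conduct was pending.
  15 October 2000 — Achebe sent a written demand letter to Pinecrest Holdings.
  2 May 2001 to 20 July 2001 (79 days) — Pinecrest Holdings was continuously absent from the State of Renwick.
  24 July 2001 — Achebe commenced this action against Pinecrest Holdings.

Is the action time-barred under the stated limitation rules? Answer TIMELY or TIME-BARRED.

TIMELY

The limitation period began to run on 24 January 1998.
Adding the 30 months base period to 24 January 1998 gives a deadline of 24 July 2000, before any tolling.
The pending criminal prosecution from 24 April 2000 to 28 March 2001 tolled the period for 338 days, extending the deadline to 27 June 2001.
Because the defendant's absence from the jurisdiction ran from 2 May 2001 to 20 July 2001, the deadline is extended by 79 days to 14 September 2001.
The other events in the timeline have no effect on the limitation period under the stated rules.
Filing on 24 July 2001 beat the 14 September 2001 deadline — the action is timely.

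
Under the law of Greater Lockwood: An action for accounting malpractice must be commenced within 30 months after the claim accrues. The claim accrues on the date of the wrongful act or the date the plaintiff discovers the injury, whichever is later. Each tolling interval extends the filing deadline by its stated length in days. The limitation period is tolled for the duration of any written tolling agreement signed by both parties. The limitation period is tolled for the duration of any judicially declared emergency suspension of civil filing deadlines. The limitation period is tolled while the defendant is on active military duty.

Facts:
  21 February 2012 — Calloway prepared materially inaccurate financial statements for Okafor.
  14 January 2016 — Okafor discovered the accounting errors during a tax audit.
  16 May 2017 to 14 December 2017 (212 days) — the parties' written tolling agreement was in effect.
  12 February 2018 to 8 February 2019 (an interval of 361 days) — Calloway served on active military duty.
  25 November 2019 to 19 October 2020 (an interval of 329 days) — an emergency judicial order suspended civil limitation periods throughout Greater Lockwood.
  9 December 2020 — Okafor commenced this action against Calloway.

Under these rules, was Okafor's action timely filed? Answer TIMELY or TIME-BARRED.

TIMELY

Taking the later of the act (21 February 2012) and discovery (14 January 2016), the claim accrued on 14 January 2016.
The untolled deadline — 30 months after 14 January 2016 — is 14 July 2018.
Because the written tolling agreement ran from 16 May 2017 to 14 December 2017, the deadline is extended by 212 days to 11 February 2019.
The defendant's active military service from 12 February 2018 to 8 February 2019 tolled the period for 361 days, extending the deadline to 7 February 2020.
The period was tolled for 329 days by the emergency suspension of filing deadlines (25 November 2019 to 19 October 2020), pushing the deadline to 1 January 2021.
Okafor filed on 9 December 2020, before the 1 January 2021 deadline, so the action is timely.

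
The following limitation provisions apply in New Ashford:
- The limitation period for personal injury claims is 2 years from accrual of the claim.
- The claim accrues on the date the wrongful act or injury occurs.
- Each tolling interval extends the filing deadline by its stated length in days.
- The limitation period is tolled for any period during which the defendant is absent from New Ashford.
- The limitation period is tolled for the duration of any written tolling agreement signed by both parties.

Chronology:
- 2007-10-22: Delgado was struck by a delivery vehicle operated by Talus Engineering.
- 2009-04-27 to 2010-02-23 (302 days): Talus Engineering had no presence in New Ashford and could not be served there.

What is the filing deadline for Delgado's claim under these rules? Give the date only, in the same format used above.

The limitation period began to run on 2007-10-22.
The untolled deadline — 2 years after 2007-10-22 — is 2009-10-22.
Because the defendant's absence from the jurisdiction ran from 2009-04-27 to 2010-02-23, the deadline is extended by 302 days to 2010-08-20.

2010-08-20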